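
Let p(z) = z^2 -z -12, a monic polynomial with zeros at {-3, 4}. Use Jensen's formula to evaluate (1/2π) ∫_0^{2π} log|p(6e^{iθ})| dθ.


Zeros: -3, 4; r = 6.
Inside |z| < r: -3, 4. Outside (|z| ≥ r): ∅.
p(0) = -12, so log|p(0)| = log(12) = 2.4849.
Apply Jensen: I(r) = log|p(0)| + Σ_k log(r/|z_k|), summed over zeros inside |z| < r.
  log(r/|z_k|) for z_k = -3: log(6/3) = 0.6931
  log(r/|z_k|) for z_k = 4: log(6/4) = 0.4055
Sum over inside zeros: 1.0986.
I(r) = log|p(0)| + (inside sum) = 2.4849 + 1.0986 = 3.5835.
Closed form (all zeros inside, monic): I(r) = n·log(r) = 2·log(6) = 3.5835. ✓

I(r) ≈ 3.5835.


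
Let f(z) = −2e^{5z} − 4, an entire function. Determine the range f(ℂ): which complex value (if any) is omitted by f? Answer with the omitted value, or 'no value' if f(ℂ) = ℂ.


Little Picard bounds the complement of f(ℂ) to at most one point.
e^{5z} is never zero on ℂ, so -2·e^{5z} takes every value in ℂ ∖ {0}. Adding -4 shifts the range to ℂ ∖ {-4}. Thus f omits exactly the value -4.

Omitted value: -4.


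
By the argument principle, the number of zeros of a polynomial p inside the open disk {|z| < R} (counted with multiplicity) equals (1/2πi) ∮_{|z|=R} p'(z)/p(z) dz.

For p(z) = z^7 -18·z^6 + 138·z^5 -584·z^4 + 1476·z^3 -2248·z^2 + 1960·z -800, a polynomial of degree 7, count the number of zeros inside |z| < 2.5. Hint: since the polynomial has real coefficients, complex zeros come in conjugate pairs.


The zeros of p are: (3 + 1i), (3 - 1i), (1 + 1i), (1 - 1i), 4, (3 + 1i), (3 - 1i).
Their magnitudes are: 3.162, 3.162, 1.414, 1.414, 4, 3.162, 3.162.
Zeros with |z| < R = 2.5: (1 + 1i), (1 - 1i).
Count = 2.
By the argument principle, (1/2πi) ∮_{|z|=R} p'(z)/p(z) dz equals exactly this count.

Number of zeros inside |z| < 2.5: 2.


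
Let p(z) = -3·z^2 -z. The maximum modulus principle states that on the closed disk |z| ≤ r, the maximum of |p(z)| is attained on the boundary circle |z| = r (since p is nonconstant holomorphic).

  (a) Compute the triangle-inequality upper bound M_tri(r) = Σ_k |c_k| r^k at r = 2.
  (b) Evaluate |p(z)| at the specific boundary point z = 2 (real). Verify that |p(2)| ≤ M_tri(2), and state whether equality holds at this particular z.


Coefficients: c_0 = 0, c_1 = -1, c_2 = -3. Radius r = 2.
Part (a). Triangle bound: M_tri(r) = Σ_k |c_k| r^k
  = |0|·2^0 + |-1|·2^1 + |-3|·2^2
  = 0 + 2 + 12 = 14.
This bounds M(r) := max_{|z|=r} |p(z)| from above; equality holds iff all terms c_k z^k can be made to align in phase at a single z on |z|=r.
Part (b). At z = 2 (real, on the circle |z| = r):
  p(2) = (0)·2^0 + (-1)·2^1 + (-3)·2^2 = -14.
  |p(2)| = 14.
Since all nonzero coefficients share the same sign, |p(2)| = 14 = M_tri(2); the triangle bound is attained at z = 2, so in fact M(r) = 14.

M_tri(2) = 14; |p(2)| = 14; equality at z=2: yes.


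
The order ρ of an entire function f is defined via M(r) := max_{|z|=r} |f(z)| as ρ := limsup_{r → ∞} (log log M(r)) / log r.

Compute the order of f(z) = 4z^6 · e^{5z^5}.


M(r) = max_{|z|=r} |4|·|z|^6·|e^{5z^5}| = 4·r^6 · e^{5r^5} (the factors attain their maxima compatibly on |z|=r). Then log M(r) = log 4 + 6·log r + 5r^5, dominated by the last term, so log log M(r) ~ 5·log r. The polynomial factor 4z^6 contributes only a log r term and does not affect the order. ρ = 5.
Therefore ρ = 5.

Order ρ = 5.


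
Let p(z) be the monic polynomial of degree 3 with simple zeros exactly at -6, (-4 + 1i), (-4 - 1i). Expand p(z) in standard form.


The polynomial is p(z) = ∏_{α ∈ S} (z − α), where S = {-6, (-4 + 1i), (-4 - 1i)}.
Expanding the product yields: p(z) = z^3 + 14·z^2 + 65·z + 102.
Note conjugate pairs combine to real quadratics: (z − (-4+1i))(z − (-4−1i)) = z² + 8z + 17.
The resulting polynomial has degree 3 and real coefficients as required.

p(z) = z^3 + 14·z^2 + 65·z + 102.


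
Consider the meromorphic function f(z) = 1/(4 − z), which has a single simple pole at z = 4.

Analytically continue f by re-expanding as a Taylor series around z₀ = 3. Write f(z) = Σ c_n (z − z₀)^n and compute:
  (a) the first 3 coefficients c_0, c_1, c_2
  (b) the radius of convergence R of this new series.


Let w = z − z₀, so z = z₀ + w.
Then 4 − z = 4 − (z₀ + w) = (4 − z₀) − w = 1 − w.
f(z) = 1/(1 − w) = (1/(1)) · 1/(1 − w/(1)) = Σ_{n≥0} w^n / (1)^(n+1).
So c_n = 1/(1)^(n+1):
  c_0 = 1/(1)^1 = 1.
  c_1 = 1/(1)^2 = 1.
  c_2 = 1/(1)^3 = 1.
The series is valid for |w/d| < 1, i.e. |z − z₀| < |d|.
Radius of convergence: R = |4 − z₀| = |1| = 1 (distance from z₀ to the singularity z = 4).

c_0 = 1, c_1 = 1, c_2 = 1; R = 1.


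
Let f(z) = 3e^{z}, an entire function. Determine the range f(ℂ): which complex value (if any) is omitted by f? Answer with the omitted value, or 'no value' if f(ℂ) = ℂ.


Little Picard bounds the complement of f(ℂ) to at most one point.
e^{z} is never zero on ℂ, so 3·e^{z} takes every value in ℂ ∖ {0}. Adding 0 shifts the range to ℂ ∖ {0}. Thus f omits exactly the value 0.

Omitted value: 0.


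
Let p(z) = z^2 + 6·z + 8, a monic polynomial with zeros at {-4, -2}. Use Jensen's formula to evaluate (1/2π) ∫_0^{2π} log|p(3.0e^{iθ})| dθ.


Zeros: -4, -2; r = 3.0.
Inside |z| < r: -2. Outside (|z| ≥ r): -4.
p(0) = 8, so log|p(0)| = log(8) = 2.0794.
Apply Jensen: I(r) = log|p(0)| + Σ_k log(r/|z_k|), summed over zeros inside |z| < r.
  log(r/|z_k|) for z_k = -2: log(3.0/2) = 0.4055
  Outside zeros (-4) contribute nothing to the Jensen sum.
Sum over inside zeros: 0.4055.
I(r) = log|p(0)| + (inside sum) = 2.0794 + 0.4055 = 2.4849.
Note: since some zeros are outside |z| ≤ r, the simplified n·log(r) form does NOT apply — only the inside zeros contribute.

I(r) ≈ 2.4849.


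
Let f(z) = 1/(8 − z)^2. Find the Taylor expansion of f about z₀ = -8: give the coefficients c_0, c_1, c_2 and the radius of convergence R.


Let w = z − z₀, so z = z₀ + w.
Then 8 − z = 8 − (z₀ + w) = (8 − z₀) − w = 16 − w.
f(z) = 1/(16 − w)^2 = (1/(16)^2) · (1 − w/(16))^{−2}.
By the binomial series (1−u)^{−2} = Σ_{n≥0} C(n+1, 1) u^n for |u|<1, with u = w/(16):
  c_n = C(n+1, 1) / (16)^(n+2).
  c_0 = 1/(16)^2 = 1/256.
  c_1 = 2/(16)^3 = 1/2048.
  c_2 = 3/(16)^4 = 3/65536.
The series is valid for |w/d| < 1, i.e. |z − z₀| < |d|.
Radius of convergence: R = |8 − z₀| = |16| = 16 (distance from z₀ to the singularity z = 8).

c_0 = 1/256, c_1 = 1/2048, c_2 = 3/65536; R = 16.


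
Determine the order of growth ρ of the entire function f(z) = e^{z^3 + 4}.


|e^{z^3 + 4}| = e^{Re(1·z^3) + 4} ≤ e^{1|z|^3 + 4} = e^{1r^3 + 4} on |z| = r, so ρ ≤ 3. Choosing z on |z|=r so that 1·z^3 is real positive (always possible by picking arg z appropriately) gives |f(z)| = e^{1r^3 + 4}, matching the bound. The additive constant 4 does not affect log log M(r) ~ 3·log r. Hence ρ = 3.
Therefore ρ = 3.

Order ρ = 3.


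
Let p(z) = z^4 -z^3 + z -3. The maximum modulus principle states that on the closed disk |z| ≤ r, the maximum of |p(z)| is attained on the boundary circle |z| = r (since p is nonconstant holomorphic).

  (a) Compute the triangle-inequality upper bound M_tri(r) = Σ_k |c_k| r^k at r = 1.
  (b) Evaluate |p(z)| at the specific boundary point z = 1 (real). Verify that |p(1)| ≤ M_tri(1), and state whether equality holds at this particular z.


Coefficients: c_0 = -3, c_1 = 1, c_2 = 0, c_3 = -1, c_4 = 1. Radius r = 1.
Part (a). Triangle bound: M_tri(r) = Σ_k |c_k| r^k
  = |-3|·1^0 + |1|·1^1 + |0|·1^2 + |-1|·1^3 + |1|·1^4
  = 3 + 1 + 0 + 1 + 1 = 6.
This bounds M(r) := max_{|z|=r} |p(z)| from above; equality holds iff all terms c_k z^k can be made to align in phase at a single z on |z|=r.
Part (b). At z = 1 (real, on the circle |z| = r):
  p(1) = (-3)·1^0 + (1)·1^1 + (0)·1^2 + (-1)·1^3 + (1)·1^4 = -2.
  |p(1)| = 2.
Check: |p(1)| = 2 ≤ 6 = M_tri(1). ✓ Equality does not hold at z = 1 (the coefficients have mixed signs, so the terms do not all align in phase there).

M_tri(1) = 6; |p(1)| = 2; equality at z=1: no.


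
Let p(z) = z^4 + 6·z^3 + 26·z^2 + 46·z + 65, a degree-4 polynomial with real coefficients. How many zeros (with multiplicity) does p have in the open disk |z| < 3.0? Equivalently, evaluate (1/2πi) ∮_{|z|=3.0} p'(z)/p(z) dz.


The zeros of p are: (-1 + 2i), (-1 - 2i), (-2 + 3i), (-2 - 3i).
Their magnitudes are: 2.236, 2.236, 3.606, 3.606.
Zeros with |z| < R = 3.0: (-1 + 2i), (-1 - 2i).
Count = 2.
By the argument principle, (1/2πi) ∮_{|z|=R} p'(z)/p(z) dz equals exactly this count.

Number of zeros inside |z| < 3.0: 2.


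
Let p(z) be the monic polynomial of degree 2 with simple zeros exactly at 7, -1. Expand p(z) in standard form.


The polynomial is p(z) = ∏_{α ∈ S} (z − α), where S = {7, -1}.
Expanding the product yields: p(z) = z^2 -6·z -7.
The resulting polynomial has degree 2 and real coefficients as required.

p(z) = z^2 -6·z -7.


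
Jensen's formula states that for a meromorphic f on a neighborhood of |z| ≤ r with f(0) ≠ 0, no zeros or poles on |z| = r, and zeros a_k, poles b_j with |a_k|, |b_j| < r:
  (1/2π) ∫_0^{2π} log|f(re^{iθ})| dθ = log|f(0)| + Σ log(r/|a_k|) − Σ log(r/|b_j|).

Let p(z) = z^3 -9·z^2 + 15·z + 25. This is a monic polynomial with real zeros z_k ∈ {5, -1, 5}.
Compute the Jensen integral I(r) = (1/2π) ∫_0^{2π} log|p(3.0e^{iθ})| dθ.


Zeros: -1, 5, 5; r = 3.0.
Inside |z| < r: -1. Outside (|z| ≥ r): 5, 5.
p(0) = 25, so log|p(0)| = log(25) = 3.2189.
Apply Jensen: I(r) = log|p(0)| + Σ_k log(r/|z_k|), summed over zeros inside |z| < r.
  log(r/|z_k|) for z_k = -1: log(3.0/1) = 1.0986
  Outside zeros (5, 5) contribute nothing to the Jensen sum.
Sum over inside zeros: 1.0986.
I(r) = log|p(0)| + (inside sum) = 3.2189 + 1.0986 = 4.3175.
Note: since some zeros are outside |z| ≤ r, the simplified n·log(r) form does NOT apply — only the inside zeros contribute.

I(r) ≈ 4.3175.


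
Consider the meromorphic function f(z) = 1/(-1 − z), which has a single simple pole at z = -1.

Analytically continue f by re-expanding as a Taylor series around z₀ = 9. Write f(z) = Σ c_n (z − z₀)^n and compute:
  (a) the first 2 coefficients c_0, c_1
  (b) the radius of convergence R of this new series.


Let w = z − z₀, so z = z₀ + w.
Then -1 − z = -1 − (z₀ + w) = (-1 − z₀) − w = -10 − w.
f(z) = 1/(-10 − w) = (1/(-10)) · 1/(1 − w/(-10)) = Σ_{n≥0} w^n / (-10)^(n+1).
So c_n = 1/(-10)^(n+1):
  c_0 = 1/(-10)^1 = -1/10.
  c_1 = 1/(-10)^2 = 1/100.
The series is valid for |w/d| < 1, i.e. |z − z₀| < |d|.
Radius of convergence: R = |-1 − z₀| = |-10| = 10 (distance from z₀ to the singularity z = -1).

c_0 = -1/10, c_1 = 1/100; R = 10.


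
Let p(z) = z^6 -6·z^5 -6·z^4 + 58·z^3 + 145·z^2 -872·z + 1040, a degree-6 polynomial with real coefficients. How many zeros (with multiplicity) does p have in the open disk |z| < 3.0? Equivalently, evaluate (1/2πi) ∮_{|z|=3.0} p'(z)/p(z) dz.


The zeros of p are: (2 + 1i), (2 - 1i), 4, (-3 + 2i), (-3 - 2i), 4.
Their magnitudes are: 2.236, 2.236, 4, 3.606, 3.606, 4.
Zeros with |z| < R = 3.0: (2 + 1i), (2 - 1i).
Count = 2.
By the argument principle, (1/2πi) ∮_{|z|=R} p'(z)/p(z) dz equals exactly this count.

Number of zeros inside |z| < 3.0: 2.


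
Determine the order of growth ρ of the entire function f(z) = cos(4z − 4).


cos(w) is a linear combination of e^{iw} and e^{−iw} (or e^w, e^{−w} in the hyperbolic case), so |cos(w)| ≤ e^{|w|}. With w = 4z − 4, |w| ≤ 4|z| + 4 = 4r + 4 on |z| = r, giving M(r) ≤ e^{4r + 4}, so ρ ≤ 1. On a suitable ray (z = it for sin/cos; z = t for sinh/cosh, t real → ∞), |cos(4z − 4)| grows like e^{4|t|}/2, so ρ ≥ 1. Hence ρ = 1.
Therefore ρ = 1.

Order ρ = 1.


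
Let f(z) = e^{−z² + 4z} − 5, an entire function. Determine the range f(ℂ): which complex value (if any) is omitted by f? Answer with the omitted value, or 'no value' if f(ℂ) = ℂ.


Little Picard bounds the complement of f(ℂ) to at most one point.
The exponent g(z) = −z² + 4z is a nonconstant polynomial, hence surjective onto ℂ. So e^{g(z)} takes every value in {e^w : w ∈ ℂ} = ℂ ∖ {0}. Adding -5 shifts the range to ℂ ∖ {-5}. f omits exactly -5.

Omitted value: -5.


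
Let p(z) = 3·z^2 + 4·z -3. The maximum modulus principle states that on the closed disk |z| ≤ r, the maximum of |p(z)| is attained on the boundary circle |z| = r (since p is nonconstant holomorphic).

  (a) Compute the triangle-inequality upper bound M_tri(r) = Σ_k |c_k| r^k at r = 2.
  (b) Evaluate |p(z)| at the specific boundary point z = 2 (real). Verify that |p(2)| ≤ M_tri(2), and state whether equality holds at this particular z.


Coefficients: c_0 = -3, c_1 = 4, c_2 = 3. Radius r = 2.
Part (a). Triangle bound: M_tri(r) = Σ_k |c_k| r^k
  = |-3|·2^0 + |4|·2^1 + |3|·2^2
  = 3 + 8 + 12 = 23.
This bounds M(r) := max_{|z|=r} |p(z)| from above; equality holds iff all terms c_k z^k can be made to align in phase at a single z on |z|=r.
Part (b). At z = 2 (real, on the circle |z| = r):
  p(2) = (-3)·2^0 + (4)·2^1 + (3)·2^2 = 17.
  |p(2)| = 17.
Check: |p(2)| = 17 ≤ 23 = M_tri(2). ✓ Equality does not hold at z = 2 (the coefficients have mixed signs, so the terms do not all align in phase there).

M_tri(2) = 23; |p(2)| = 17; equality at z=2: no.


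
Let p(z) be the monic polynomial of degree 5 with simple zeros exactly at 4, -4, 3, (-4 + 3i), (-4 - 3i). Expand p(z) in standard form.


The polynomial is p(z) = ∏_{α ∈ S} (z − α), where S = {4, -4, 3, (-4 + 3i), (-4 - 3i)}.
Expanding the product yields: p(z) = z^5 + 5·z^4 -15·z^3 -155·z^2 -16·z + 1200.
Note conjugate pairs combine to real quadratics: (z − (-4+3i))(z − (-4−3i)) = z² + 8z + 25.
The resulting polynomial has degree 5 and real coefficients as required.

p(z) = z^5 + 5·z^4 -15·z^3 -155·z^2 -16·z + 1200.


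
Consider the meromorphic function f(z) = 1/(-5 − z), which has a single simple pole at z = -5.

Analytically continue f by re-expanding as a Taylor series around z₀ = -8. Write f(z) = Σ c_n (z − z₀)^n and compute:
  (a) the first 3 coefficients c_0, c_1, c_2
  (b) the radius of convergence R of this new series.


Let w = z − z₀, so z = z₀ + w.
Then -5 − z = -5 − (z₀ + w) = (-5 − z₀) − w = 3 − w.
f(z) = 1/(3 − w) = (1/(3)) · 1/(1 − w/(3)) = Σ_{n≥0} w^n / (3)^(n+1).
So c_n = 1/(3)^(n+1):
  c_0 = 1/(3)^1 = 1/3.
  c_1 = 1/(3)^2 = 1/9.
  c_2 = 1/(3)^3 = 1/27.
The series is valid for |w/d| < 1, i.e. |z − z₀| < |d|.
Radius of convergence: R = |-5 − z₀| = |3| = 3 (distance from z₀ to the singularity z = -5).

c_0 = 1/3, c_1 = 1/9, c_2 = 1/27; R = 3.


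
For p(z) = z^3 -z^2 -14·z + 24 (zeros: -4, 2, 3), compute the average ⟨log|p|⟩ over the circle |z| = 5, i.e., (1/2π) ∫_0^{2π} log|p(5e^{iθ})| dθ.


Zeros: -4, 2, 3; r = 5.
Inside |z| < r: -4, 2, 3. Outside (|z| ≥ r): ∅.
p(0) = 24, so log|p(0)| = log(24) = 3.1781.
Apply Jensen: I(r) = log|p(0)| + Σ_k log(r/|z_k|), summed over zeros inside |z| < r.
  log(r/|z_k|) for z_k = -4: log(5/4) = 0.2231
  log(r/|z_k|) for z_k = 2: log(5/2) = 0.9163
  log(r/|z_k|) for z_k = 3: log(5/3) = 0.5108
Sum over inside zeros: 1.6503.
I(r) = log|p(0)| + (inside sum) = 3.1781 + 1.6503 = 4.8283.
Closed form (all zeros inside, monic): I(r) = n·log(r) = 3·log(5) = 4.8283. ✓

I(r) ≈ 4.8283.


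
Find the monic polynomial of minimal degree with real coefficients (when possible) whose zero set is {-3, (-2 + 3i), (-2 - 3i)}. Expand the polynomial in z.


The polynomial is p(z) = ∏_{α ∈ S} (z − α), where S = {-3, (-2 + 3i), (-2 - 3i)}.
Expanding the product yields: p(z) = z^3 + 7·z^2 + 25·z + 39.
Note conjugate pairs combine to real quadratics: (z − (-2+3i))(z − (-2−3i)) = z² + 4z + 13.
The resulting polynomial has degree 3 and real coefficients as required.

p(z) = z^3 + 7·z^2 + 25·z + 39.


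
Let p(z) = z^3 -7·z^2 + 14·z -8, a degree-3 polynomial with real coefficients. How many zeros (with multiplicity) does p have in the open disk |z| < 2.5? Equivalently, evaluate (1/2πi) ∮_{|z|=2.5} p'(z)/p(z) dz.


The zeros of p are: 1, 2, 4.
Their magnitudes are: 1, 2, 4.
Zeros with |z| < R = 2.5: 1, 2.
Count = 2.
By the argument principle, (1/2πi) ∮_{|z|=R} p'(z)/p(z) dz equals exactly this count.

Number of zeros inside |z| < 2.5: 2.


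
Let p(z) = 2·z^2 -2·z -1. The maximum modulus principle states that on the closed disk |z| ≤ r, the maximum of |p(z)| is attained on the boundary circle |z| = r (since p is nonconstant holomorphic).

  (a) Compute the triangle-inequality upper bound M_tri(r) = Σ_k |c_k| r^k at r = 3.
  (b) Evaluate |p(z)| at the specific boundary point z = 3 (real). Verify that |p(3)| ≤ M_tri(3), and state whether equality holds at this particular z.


Coefficients: c_0 = -1, c_1 = -2, c_2 = 2. Radius r = 3.
Part (a). Triangle bound: M_tri(r) = Σ_k |c_k| r^k
  = |-1|·3^0 + |-2|·3^1 + |2|·3^2
  = 1 + 6 + 18 = 25.
This bounds M(r) := max_{|z|=r} |p(z)| from above; equality holds iff all terms c_k z^k can be made to align in phase at a single z on |z|=r.
Part (b). At z = 3 (real, on the circle |z| = r):
  p(3) = (-1)·3^0 + (-2)·3^1 + (2)·3^2 = 11.
  |p(3)| = 11.
Check: |p(3)| = 11 ≤ 25 = M_tri(3). ✓ Equality does not hold at z = 3 (the coefficients have mixed signs, so the terms do not all align in phase there).

M_tri(3) = 25; |p(3)| = 11; equality at z=3: no.


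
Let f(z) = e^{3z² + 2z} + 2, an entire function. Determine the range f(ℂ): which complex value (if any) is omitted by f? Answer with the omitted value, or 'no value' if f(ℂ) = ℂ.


Little Picard bounds the complement of f(ℂ) to at most one point.
The exponent g(z) = 3z² + 2z is a nonconstant polynomial, hence surjective onto ℂ. So e^{g(z)} takes every value in {e^w : w ∈ ℂ} = ℂ ∖ {0}. Adding 2 shifts the range to ℂ ∖ {2}. f omits exactly 2.

Omitted value: 2.


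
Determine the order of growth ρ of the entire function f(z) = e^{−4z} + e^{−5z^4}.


Each summand is entire of order 1 and 4 respectively (as in the single-exponential case). The order of a sum is at most the max of the orders, so ρ ≤ 4. For the lower bound: on |z|=r choose arg z so that -5z^4 is real positive; then |e^{-5z^4}| = e^{5r^4} while |e^{-4z}| ≤ e^{4r^1} = o(e^{5r^4}). So |f| ≥ e^{5r^4}(1 − o(1)) and ρ ≥ 4. Hence ρ = max(1, 4) = 4.
Therefore ρ = 4.

Order ρ = 4.


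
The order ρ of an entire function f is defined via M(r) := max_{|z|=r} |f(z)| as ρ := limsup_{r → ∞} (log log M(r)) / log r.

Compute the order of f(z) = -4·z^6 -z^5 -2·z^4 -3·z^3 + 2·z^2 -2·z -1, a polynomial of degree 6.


|f(z)| ≤ Σ|c_k|·r^k = O(r^6) as r → ∞. Polynomial growth is O(e^{r^ε}) for every ε > 0 (since r^6/e^{r^ε} → 0), so ρ ≤ ε for all ε > 0, i.e. ρ = 0. Every nonconstant polynomial has order 0.
Therefore ρ = 0.

Order ρ = 0.


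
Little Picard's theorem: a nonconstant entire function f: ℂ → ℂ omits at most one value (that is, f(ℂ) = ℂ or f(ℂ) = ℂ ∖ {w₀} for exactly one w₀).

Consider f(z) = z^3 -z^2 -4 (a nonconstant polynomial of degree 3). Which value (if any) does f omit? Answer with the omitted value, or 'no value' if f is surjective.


Little Picard bounds the complement of f(ℂ) to at most one point.
For every w ∈ ℂ, the equation p(z) − w = 0 is a nonconstant polynomial in z and hence has at least one root by the fundamental theorem of algebra. So p is surjective onto ℂ, omitting no value.

Omitted value: no value.


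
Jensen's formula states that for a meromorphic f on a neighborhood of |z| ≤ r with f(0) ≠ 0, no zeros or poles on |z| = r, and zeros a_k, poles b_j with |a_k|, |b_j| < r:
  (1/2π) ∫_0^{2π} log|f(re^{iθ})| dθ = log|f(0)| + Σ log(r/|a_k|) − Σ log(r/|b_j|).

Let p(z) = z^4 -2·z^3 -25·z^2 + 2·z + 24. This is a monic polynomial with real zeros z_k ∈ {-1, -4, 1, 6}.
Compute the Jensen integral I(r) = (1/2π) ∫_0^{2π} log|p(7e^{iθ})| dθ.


Zeros: -4, -1, 1, 6; r = 7.
Inside |z| < r: -4, -1, 1, 6. Outside (|z| ≥ r): ∅.
p(0) = 24, so log|p(0)| = log(24) = 3.1781.
Apply Jensen: I(r) = log|p(0)| + Σ_k log(r/|z_k|), summed over zeros inside |z| < r.
  log(r/|z_k|) for z_k = -1: log(7/1) = 1.9459
  log(r/|z_k|) for z_k = -4: log(7/4) = 0.5596
  log(r/|z_k|) for z_k = 1: log(7/1) = 1.9459
  log(r/|z_k|) for z_k = 6: log(7/6) = 0.1542
Sum over inside zeros: 4.6056.
I(r) = log|p(0)| + (inside sum) = 3.1781 + 4.6056 = 7.7836.
Closed form (all zeros inside, monic): I(r) = n·log(r) = 4·log(7) = 7.7836. ✓

I(r) ≈ 7.7836.


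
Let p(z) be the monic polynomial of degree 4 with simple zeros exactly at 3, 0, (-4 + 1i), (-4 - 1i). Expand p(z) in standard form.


The polynomial is p(z) = ∏_{α ∈ S} (z − α), where S = {3, 0, (-4 + 1i), (-4 - 1i)}.
Expanding the product yields: p(z) = z^4 + 5·z^3 -7·z^2 -51·z.
Note conjugate pairs combine to real quadratics: (z − (-4+1i))(z − (-4−1i)) = z² + 8z + 17.
The resulting polynomial has degree 4 and real coefficients as required.

p(z) = z^4 + 5·z^3 -7·z^2 -51·z.


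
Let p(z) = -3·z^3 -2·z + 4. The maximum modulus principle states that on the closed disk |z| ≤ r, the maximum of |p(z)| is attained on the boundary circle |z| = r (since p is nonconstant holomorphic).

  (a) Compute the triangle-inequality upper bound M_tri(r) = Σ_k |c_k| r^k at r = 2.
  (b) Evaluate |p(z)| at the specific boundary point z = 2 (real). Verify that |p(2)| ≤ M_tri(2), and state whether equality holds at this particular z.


Coefficients: c_0 = 4, c_1 = -2, c_2 = 0, c_3 = -3. Radius r = 2.
Part (a). Triangle bound: M_tri(r) = Σ_k |c_k| r^k
  = |4|·2^0 + |-2|·2^1 + |0|·2^2 + |-3|·2^3
  = 4 + 4 + 0 + 24 = 32.
This bounds M(r) := max_{|z|=r} |p(z)| from above; equality holds iff all terms c_k z^k can be made to align in phase at a single z on |z|=r.
Part (b). At z = 2 (real, on the circle |z| = r):
  p(2) = (4)·2^0 + (-2)·2^1 + (0)·2^2 + (-3)·2^3 = -24.
  |p(2)| = 24.
Check: |p(2)| = 24 ≤ 32 = M_tri(2). ✓ Equality does not hold at z = 2 (the coefficients have mixed signs, so the terms do not all align in phase there).

M_tri(2) = 32; |p(2)| = 24; equality at z=2: no.


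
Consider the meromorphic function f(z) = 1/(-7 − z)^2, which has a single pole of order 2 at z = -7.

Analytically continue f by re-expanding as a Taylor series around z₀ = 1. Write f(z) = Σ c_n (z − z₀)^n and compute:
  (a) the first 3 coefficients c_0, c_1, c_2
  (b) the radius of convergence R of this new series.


Let w = z − z₀, so z = z₀ + w.
Then -7 − z = -7 − (z₀ + w) = (-7 − z₀) − w = -8 − w.
f(z) = 1/(-8 − w)^2 = (1/(-8)^2) · (1 − w/(-8))^{−2}.
By the binomial series (1−u)^{−2} = Σ_{n≥0} C(n+1, 1) u^n for |u|<1, with u = w/(-8):
  c_n = C(n+1, 1) / (-8)^(n+2).
  c_0 = 1/(-8)^2 = 1/64.
  c_1 = 2/(-8)^3 = -1/256.
  c_2 = 3/(-8)^4 = 3/4096.
The series is valid for |w/d| < 1, i.e. |z − z₀| < |d|.
Radius of convergence: R = |-7 − z₀| = |-8| = 8 (distance from z₀ to the singularity z = -7).

c_0 = 1/64, c_1 = -1/256, c_2 = 3/4096; R = 8.


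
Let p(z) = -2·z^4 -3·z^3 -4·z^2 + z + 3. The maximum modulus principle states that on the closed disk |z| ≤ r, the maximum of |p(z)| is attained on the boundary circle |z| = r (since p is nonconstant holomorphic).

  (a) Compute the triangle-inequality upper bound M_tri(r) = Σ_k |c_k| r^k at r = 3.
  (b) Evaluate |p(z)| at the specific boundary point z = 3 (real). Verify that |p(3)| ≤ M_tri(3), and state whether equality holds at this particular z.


Coefficients: c_0 = 3, c_1 = 1, c_2 = -4, c_3 = -3, c_4 = -2. Radius r = 3.
Part (a). Triangle bound: M_tri(r) = Σ_k |c_k| r^k
  = |3|·3^0 + |1|·3^1 + |-4|·3^2 + |-3|·3^3 + |-2|·3^4
  = 3 + 3 + 36 + 81 + 162 = 285.
This bounds M(r) := max_{|z|=r} |p(z)| from above; equality holds iff all terms c_k z^k can be made to align in phase at a single z on |z|=r.
Part (b). At z = 3 (real, on the circle |z| = r):
  p(3) = (3)·3^0 + (1)·3^1 + (-4)·3^2 + (-3)·3^3 + (-2)·3^4 = -273.
  |p(3)| = 273.
Check: |p(3)| = 273 ≤ 285 = M_tri(3). ✓ Equality does not hold at z = 3 (the coefficients have mixed signs, so the terms do not all align in phase there).

M_tri(3) = 285; |p(3)| = 273; equality at z=3: no.


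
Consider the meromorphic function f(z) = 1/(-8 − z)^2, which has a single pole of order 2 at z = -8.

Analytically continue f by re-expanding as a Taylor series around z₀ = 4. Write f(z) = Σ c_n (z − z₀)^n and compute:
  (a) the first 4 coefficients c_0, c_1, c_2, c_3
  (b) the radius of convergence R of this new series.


Let w = z − z₀, so z = z₀ + w.
Then -8 − z = -8 − (z₀ + w) = (-8 − z₀) − w = -12 − w.
f(z) = 1/(-12 − w)^2 = (1/(-12)^2) · (1 − w/(-12))^{−2}.
By the binomial series (1−u)^{−2} = Σ_{n≥0} C(n+1, 1) u^n for |u|<1, with u = w/(-12):
  c_n = C(n+1, 1) / (-12)^(n+2).
  c_0 = 1/(-12)^2 = 1/144.
  c_1 = 2/(-12)^3 = -1/864.
  c_2 = 3/(-12)^4 = 1/6912.
  c_3 = 4/(-12)^5 = -1/62208.
The series is valid for |w/d| < 1, i.e. |z − z₀| < |d|.
Radius of convergence: R = |-8 − z₀| = |-12| = 12 (distance from z₀ to the singularity z = -8).

c_0 = 1/144, c_1 = -1/864, c_2 = 1/6912, c_3 = -1/62208; R = 12.


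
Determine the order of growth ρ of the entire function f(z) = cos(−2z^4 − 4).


Write cos(w) = (e^{iw} ± e^{−iw})/(2 or 2i), so |cos(w)| ≤ e^{|w|}. With w = −2z^4 − 4, |w| ≤ 2r^4 + 4 on |z|=r, giving M(r) ≤ e^{2r^4 + 4} and ρ ≤ 4. For the lower bound, choose z on |z|=r with -2z^4 purely imaginary of modulus 2r^4; then |cos(−2z^4 − 4)| grows like e^{2r^4}/2, so ρ ≥ 4. Hence ρ = 4.
Therefore ρ = 4.

Order ρ = 4.


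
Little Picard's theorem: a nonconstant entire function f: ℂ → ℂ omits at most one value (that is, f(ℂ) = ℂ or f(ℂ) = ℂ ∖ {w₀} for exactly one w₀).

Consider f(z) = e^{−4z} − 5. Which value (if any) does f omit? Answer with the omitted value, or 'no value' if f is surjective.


Little Picard bounds the complement of f(ℂ) to at most one point.
e^{−4z} is never zero on ℂ, so 1·e^{−4z} takes every value in ℂ ∖ {0}. Adding -5 shifts the range to ℂ ∖ {-5}. Thus f omits exactly the value -5.

Omitted value: -5.


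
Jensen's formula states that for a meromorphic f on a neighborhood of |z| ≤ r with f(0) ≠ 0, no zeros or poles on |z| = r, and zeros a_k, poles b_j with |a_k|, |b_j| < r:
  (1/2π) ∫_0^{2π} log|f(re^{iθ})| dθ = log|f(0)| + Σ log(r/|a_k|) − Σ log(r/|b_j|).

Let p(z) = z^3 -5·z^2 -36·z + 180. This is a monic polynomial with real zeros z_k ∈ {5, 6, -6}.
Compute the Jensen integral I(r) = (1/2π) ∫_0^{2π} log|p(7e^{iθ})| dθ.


Zeros: -6, 5, 6; r = 7.
Inside |z| < r: -6, 5, 6. Outside (|z| ≥ r): ∅.
p(0) = 180, so log|p(0)| = log(180) = 5.1930.
Apply Jensen: I(r) = log|p(0)| + Σ_k log(r/|z_k|), summed over zeros inside |z| < r.
  log(r/|z_k|) for z_k = 5: log(7/5) = 0.3365
  log(r/|z_k|) for z_k = 6: log(7/6) = 0.1542
  log(r/|z_k|) for z_k = -6: log(7/6) = 0.1542
Sum over inside zeros: 0.6448.
I(r) = log|p(0)| + (inside sum) = 5.1930 + 0.6448 = 5.8377.
Closed form (all zeros inside, monic): I(r) = n·log(r) = 3·log(7) = 5.8377. ✓

I(r) ≈ 5.8377.


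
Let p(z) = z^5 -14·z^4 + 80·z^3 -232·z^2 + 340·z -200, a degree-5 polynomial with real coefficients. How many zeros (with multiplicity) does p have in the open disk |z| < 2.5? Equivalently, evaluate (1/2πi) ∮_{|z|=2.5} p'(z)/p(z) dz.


The zeros of p are: (3 + 1i), (3 - 1i), (3 + 1i), (3 - 1i), 2.
Their magnitudes are: 3.162, 3.162, 3.162, 3.162, 2.
Zeros with |z| < R = 2.5: 2.
Count = 1.
By the argument principle, (1/2πi) ∮_{|z|=R} p'(z)/p(z) dz equals exactly this count.

Number of zeros inside |z| < 2.5: 1.


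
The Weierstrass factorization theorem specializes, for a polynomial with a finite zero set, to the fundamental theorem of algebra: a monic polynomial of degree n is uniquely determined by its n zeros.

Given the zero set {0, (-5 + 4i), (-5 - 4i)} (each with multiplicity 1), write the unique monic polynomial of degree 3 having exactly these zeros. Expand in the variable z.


The polynomial is p(z) = ∏_{α ∈ S} (z − α), where S = {0, (-5 + 4i), (-5 - 4i)}.
Expanding the product yields: p(z) = z^3 + 10·z^2 + 41·z.
Note conjugate pairs combine to real quadratics: (z − (-5+4i))(z − (-5−4i)) = z² + 10z + 41.
The resulting polynomial has degree 3 and real coefficients as required.

p(z) = z^3 + 10·z^2 + 41·z.


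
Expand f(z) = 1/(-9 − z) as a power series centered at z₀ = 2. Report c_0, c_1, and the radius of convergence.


Let w = z − z₀, so z = z₀ + w.
Then -9 − z = -9 − (z₀ + w) = (-9 − z₀) − w = -11 − w.
f(z) = 1/(-11 − w) = (1/(-11)) · 1/(1 − w/(-11)) = Σ_{n≥0} w^n / (-11)^(n+1).
So c_n = 1/(-11)^(n+1):
  c_0 = 1/(-11)^1 = -1/11.
  c_1 = 1/(-11)^2 = 1/121.
The series is valid for |w/d| < 1, i.e. |z − z₀| < |d|.
Radius of convergence: R = |-9 − z₀| = |-11| = 11 (distance from z₀ to the singularity z = -9).

c_0 = -1/11, c_1 = 1/121; R = 11.


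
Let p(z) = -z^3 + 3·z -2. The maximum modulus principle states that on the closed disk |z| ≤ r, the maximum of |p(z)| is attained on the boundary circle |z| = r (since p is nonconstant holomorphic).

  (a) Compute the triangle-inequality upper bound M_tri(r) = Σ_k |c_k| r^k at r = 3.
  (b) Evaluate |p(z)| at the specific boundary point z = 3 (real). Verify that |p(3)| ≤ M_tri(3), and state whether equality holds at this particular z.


Coefficients: c_0 = -2, c_1 = 3, c_2 = 0, c_3 = -1. Radius r = 3.
Part (a). Triangle bound: M_tri(r) = Σ_k |c_k| r^k
  = |-2|·3^0 + |3|·3^1 + |0|·3^2 + |-1|·3^3
  = 2 + 9 + 0 + 27 = 38.
This bounds M(r) := max_{|z|=r} |p(z)| from above; equality holds iff all terms c_k z^k can be made to align in phase at a single z on |z|=r.
Part (b). At z = 3 (real, on the circle |z| = r):
  p(3) = (-2)·3^0 + (3)·3^1 + (0)·3^2 + (-1)·3^3 = -20.
  |p(3)| = 20.
Check: |p(3)| = 20 ≤ 38 = M_tri(3). ✓ Equality does not hold at z = 3 (the coefficients have mixed signs, so the terms do not all align in phase there).

M_tri(3) = 38; |p(3)| = 20; equality at z=3: no.


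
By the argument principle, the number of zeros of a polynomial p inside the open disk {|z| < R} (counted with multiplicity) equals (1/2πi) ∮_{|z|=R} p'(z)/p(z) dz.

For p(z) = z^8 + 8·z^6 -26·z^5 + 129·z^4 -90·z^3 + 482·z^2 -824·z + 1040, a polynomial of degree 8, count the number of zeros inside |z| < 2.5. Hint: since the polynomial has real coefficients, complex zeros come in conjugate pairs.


The zeros of p are: (-1 + 2i), (-1 - 2i), (2 + 2i), (2 - 2i), (-2 + 3i), (-2 - 3i), (1 + 1i), (1 - 1i).
Their magnitudes are: 2.236, 2.236, 2.828, 2.828, 3.606, 3.606, 1.414, 1.414.
Zeros with |z| < R = 2.5: (-1 + 2i), (-1 - 2i), (1 + 1i), (1 - 1i).
Count = 4.
By the argument principle, (1/2πi) ∮_{|z|=R} p'(z)/p(z) dz equals exactly this count.

Number of zeros inside |z| < 2.5: 4.


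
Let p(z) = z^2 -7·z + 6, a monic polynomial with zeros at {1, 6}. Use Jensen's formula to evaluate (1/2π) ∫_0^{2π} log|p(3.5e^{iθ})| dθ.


Zeros: 1, 6; r = 3.5.
Inside |z| < r: 1. Outside (|z| ≥ r): 6.
p(0) = 6, so log|p(0)| = log(6) = 1.7918.
Apply Jensen: I(r) = log|p(0)| + Σ_k log(r/|z_k|), summed over zeros inside |z| < r.
  log(r/|z_k|) for z_k = 1: log(3.5/1) = 1.2528
  Outside zeros (6) contribute nothing to the Jensen sum.
Sum over inside zeros: 1.2528.
I(r) = log|p(0)| + (inside sum) = 1.7918 + 1.2528 = 3.0445.
Note: since some zeros are outside |z| ≤ r, the simplified n·log(r) form does NOT apply — only the inside zeros contribute.

I(r) ≈ 3.0445.


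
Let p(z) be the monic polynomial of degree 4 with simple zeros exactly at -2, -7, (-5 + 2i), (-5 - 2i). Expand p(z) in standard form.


The polynomial is p(z) = ∏_{α ∈ S} (z − α), where S = {-2, -7, (-5 + 2i), (-5 - 2i)}.
Expanding the product yields: p(z) = z^4 + 19·z^3 + 133·z^2 + 401·z + 406.
Note conjugate pairs combine to real quadratics: (z − (-5+2i))(z − (-5−2i)) = z² + 10z + 29.
The resulting polynomial has degree 4 and real coefficients as required.

p(z) = z^4 + 19·z^3 + 133·z^2 + 401·z + 406.


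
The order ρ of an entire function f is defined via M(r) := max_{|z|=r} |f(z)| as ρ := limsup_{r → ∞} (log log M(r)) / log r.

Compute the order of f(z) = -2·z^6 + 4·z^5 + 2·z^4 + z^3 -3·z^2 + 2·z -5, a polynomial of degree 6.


|f(z)| ≤ Σ|c_k|·r^k = O(r^6) as r → ∞. Polynomial growth is O(e^{r^ε}) for every ε > 0 (since r^6/e^{r^ε} → 0), so ρ ≤ ε for all ε > 0, i.e. ρ = 0. Every nonconstant polynomial has order 0.
Therefore ρ = 0.

Order ρ = 0.


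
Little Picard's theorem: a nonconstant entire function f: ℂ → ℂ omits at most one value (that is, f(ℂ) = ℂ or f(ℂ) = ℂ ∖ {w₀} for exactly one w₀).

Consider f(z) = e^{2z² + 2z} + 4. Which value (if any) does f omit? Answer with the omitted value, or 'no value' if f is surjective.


Little Picard bounds the complement of f(ℂ) to at most one point.
The exponent g(z) = 2z² + 2z is a nonconstant polynomial, hence surjective onto ℂ. So e^{g(z)} takes every value in {e^w : w ∈ ℂ} = ℂ ∖ {0}. Adding 4 shifts the range to ℂ ∖ {4}. f omits exactly 4.

Omitted value: 4.


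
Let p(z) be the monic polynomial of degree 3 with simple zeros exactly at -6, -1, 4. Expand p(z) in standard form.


The polynomial is p(z) = ∏_{α ∈ S} (z − α), where S = {-6, -1, 4}.
Expanding the product yields: p(z) = z^3 + 3·z^2 -22·z -24.
The resulting polynomial has degree 3 and real coefficients as required.

p(z) = z^3 + 3·z^2 -22·z -24.


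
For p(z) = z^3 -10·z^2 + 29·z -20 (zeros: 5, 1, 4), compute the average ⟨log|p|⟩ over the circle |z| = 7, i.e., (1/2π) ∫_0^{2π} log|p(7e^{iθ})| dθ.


Zeros: 1, 4, 5; r = 7.
Inside |z| < r: 1, 4, 5. Outside (|z| ≥ r): ∅.
p(0) = -20, so log|p(0)| = log(20) = 2.9957.
Apply Jensen: I(r) = log|p(0)| + Σ_k log(r/|z_k|), summed over zeros inside |z| < r.
  log(r/|z_k|) for z_k = 5: log(7/5) = 0.3365
  log(r/|z_k|) for z_k = 1: log(7/1) = 1.9459
  log(r/|z_k|) for z_k = 4: log(7/4) = 0.5596
Sum over inside zeros: 2.8420.
I(r) = log|p(0)| + (inside sum) = 2.9957 + 2.8420 = 5.8377.
Closed form (all zeros inside, monic): I(r) = n·log(r) = 3·log(7) = 5.8377. ✓

I(r) ≈ 5.8377.


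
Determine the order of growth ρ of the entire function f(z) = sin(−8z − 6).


sin(w) is a linear combination of e^{iw} and e^{−iw} (or e^w, e^{−w} in the hyperbolic case), so |sin(w)| ≤ e^{|w|}. With w = −8z − 6, |w| ≤ 8|z| + 6 = 8r + 6 on |z| = r, giving M(r) ≤ e^{8r + 6}, so ρ ≤ 1. On a suitable ray (z = it for sin/cos; z = t for sinh/cosh, t real → ∞), |sin(−8z − 6)| grows like e^{8|t|}/2, so ρ ≥ 1. Hence ρ = 1.
Therefore ρ = 1.

Order ρ = 1.


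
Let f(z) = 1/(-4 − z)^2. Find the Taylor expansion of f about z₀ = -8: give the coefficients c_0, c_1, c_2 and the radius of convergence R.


Let w = z − z₀, so z = z₀ + w.
Then -4 − z = -4 − (z₀ + w) = (-4 − z₀) − w = 4 − w.
f(z) = 1/(4 − w)^2 = (1/(4)^2) · (1 − w/(4))^{−2}.
By the binomial series (1−u)^{−2} = Σ_{n≥0} C(n+1, 1) u^n for |u|<1, with u = w/(4):
  c_n = C(n+1, 1) / (4)^(n+2).
  c_0 = 1/(4)^2 = 1/16.
  c_1 = 2/(4)^3 = 1/32.
  c_2 = 3/(4)^4 = 3/256.
The series is valid for |w/d| < 1, i.e. |z − z₀| < |d|.
Radius of convergence: R = |-4 − z₀| = |4| = 4 (distance from z₀ to the singularity z = -4).

c_0 = 1/16, c_1 = 1/32, c_2 = 3/256; R = 4.


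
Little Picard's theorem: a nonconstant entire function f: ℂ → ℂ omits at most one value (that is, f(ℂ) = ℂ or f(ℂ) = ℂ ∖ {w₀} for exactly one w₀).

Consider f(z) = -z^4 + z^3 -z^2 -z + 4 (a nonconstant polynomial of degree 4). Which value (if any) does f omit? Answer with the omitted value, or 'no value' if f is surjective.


Little Picard bounds the complement of f(ℂ) to at most one point.
For every w ∈ ℂ, the equation p(z) − w = 0 is a nonconstant polynomial in z and hence has at least one root by the fundamental theorem of algebra. So p is surjective onto ℂ, omitting no value.

Omitted value: no value.


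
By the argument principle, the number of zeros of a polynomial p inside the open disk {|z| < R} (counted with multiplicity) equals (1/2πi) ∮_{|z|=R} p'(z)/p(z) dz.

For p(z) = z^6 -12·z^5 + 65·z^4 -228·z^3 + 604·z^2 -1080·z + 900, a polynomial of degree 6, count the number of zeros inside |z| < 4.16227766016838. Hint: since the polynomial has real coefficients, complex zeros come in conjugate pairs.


The zeros of p are: (0 + 3i), (0 - 3i), (3 + 1i), (3 - 1i), (3 + 1i), (3 - 1i).
Their magnitudes are: 3, 3, 3.162, 3.162, 3.162, 3.162.
Zeros with |z| < R = 4.16227766016838: (0 + 3i), (0 - 3i), (3 + 1i), (3 - 1i), (3 + 1i), (3 - 1i).
Count = 6.
By the argument principle, (1/2πi) ∮_{|z|=R} p'(z)/p(z) dz equals exactly this count.

Number of zeros inside |z| < 4.16227766016838: 6.


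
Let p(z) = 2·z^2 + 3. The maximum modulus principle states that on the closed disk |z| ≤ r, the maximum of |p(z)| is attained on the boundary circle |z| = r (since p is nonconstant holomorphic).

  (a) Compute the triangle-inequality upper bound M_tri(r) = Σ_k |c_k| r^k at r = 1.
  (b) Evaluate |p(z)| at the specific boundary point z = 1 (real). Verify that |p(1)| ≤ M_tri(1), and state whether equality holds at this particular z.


Coefficients: c_0 = 3, c_1 = 0, c_2 = 2. Radius r = 1.
Part (a). Triangle bound: M_tri(r) = Σ_k |c_k| r^k
  = |3|·1^0 + |0|·1^1 + |2|·1^2
  = 3 + 0 + 2 = 5.
This bounds M(r) := max_{|z|=r} |p(z)| from above; equality holds iff all terms c_k z^k can be made to align in phase at a single z on |z|=r.
Part (b). At z = 1 (real, on the circle |z| = r):
  p(1) = (3)·1^0 + (0)·1^1 + (2)·1^2 = 5.
  |p(1)| = 5.
Since all nonzero coefficients share the same sign, |p(1)| = 5 = M_tri(1); the triangle bound is attained at z = 1, so in fact M(r) = 5.

M_tri(1) = 5; |p(1)| = 5; equality at z=1: yes.


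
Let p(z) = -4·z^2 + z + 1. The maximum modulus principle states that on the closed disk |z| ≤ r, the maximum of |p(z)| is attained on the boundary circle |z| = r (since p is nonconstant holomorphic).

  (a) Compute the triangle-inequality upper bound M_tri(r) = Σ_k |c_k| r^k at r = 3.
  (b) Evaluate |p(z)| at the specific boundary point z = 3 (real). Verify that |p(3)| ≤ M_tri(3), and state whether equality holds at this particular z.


Coefficients: c_0 = 1, c_1 = 1, c_2 = -4. Radius r = 3.
Part (a). Triangle bound: M_tri(r) = Σ_k |c_k| r^k
  = |1|·3^0 + |1|·3^1 + |-4|·3^2
  = 1 + 3 + 36 = 40.
This bounds M(r) := max_{|z|=r} |p(z)| from above; equality holds iff all terms c_k z^k can be made to align in phase at a single z on |z|=r.
Part (b). At z = 3 (real, on the circle |z| = r):
  p(3) = (1)·3^0 + (1)·3^1 + (-4)·3^2 = -32.
  |p(3)| = 32.
Check: |p(3)| = 32 ≤ 40 = M_tri(3). ✓ Equality does not hold at z = 3 (the coefficients have mixed signs, so the terms do not all align in phase there).

M_tri(3) = 40; |p(3)| = 32; equality at z=3: no.


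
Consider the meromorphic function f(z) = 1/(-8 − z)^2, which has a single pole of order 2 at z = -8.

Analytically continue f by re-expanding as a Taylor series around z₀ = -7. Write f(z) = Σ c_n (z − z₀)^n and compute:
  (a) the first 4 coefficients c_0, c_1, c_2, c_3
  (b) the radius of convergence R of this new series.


Let w = z − z₀, so z = z₀ + w.
Then -8 − z = -8 − (z₀ + w) = (-8 − z₀) − w = -1 − w.
f(z) = 1/(-1 − w)^2 = (1/(-1)^2) · (1 − w/(-1))^{−2}.
By the binomial series (1−u)^{−2} = Σ_{n≥0} C(n+1, 1) u^n for |u|<1, with u = w/(-1):
  c_n = C(n+1, 1) / (-1)^(n+2).
  c_0 = 1/(-1)^2 = 1.
  c_1 = 2/(-1)^3 = -2.
  c_2 = 3/(-1)^4 = 3.
  c_3 = 4/(-1)^5 = -4.
The series is valid for |w/d| < 1, i.e. |z − z₀| < |d|.
Radius of convergence: R = |-8 − z₀| = |-1| = 1 (distance from z₀ to the singularity z = -8).

c_0 = 1, c_1 = -2, c_2 = 3, c_3 = -4; R = 1.
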